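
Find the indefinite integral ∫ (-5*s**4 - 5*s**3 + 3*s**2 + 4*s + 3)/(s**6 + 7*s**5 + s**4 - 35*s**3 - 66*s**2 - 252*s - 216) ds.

Factor the denominator: (s - 3)*(s + 1)*(s + 3)*(s + 6)*(s**2 + 4).
Partial-fraction decomposition: -(671*s + 494)/(2600*(s**2 + 4)) + 1771/(1800*(s + 6)) - 7/(13*(s + 3)) - 1/(100*(s + 1)) - 83/(468*(s - 3)).
Integrate each term; A/(s−a) gives A·log|s−a|; the (Bs+D)/(s²+p²) term gives a log and an atan.

-83*log(s - 3)/468 - log(s + 1)/100 - 7*log(s + 3)/13 + 1771*log(s + 6)/1800 - 671*log(s**2 + 4)/5200 - 19*atan(s/2)/200 + C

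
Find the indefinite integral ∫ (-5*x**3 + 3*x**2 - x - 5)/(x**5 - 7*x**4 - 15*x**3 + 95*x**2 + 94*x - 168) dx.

-79*log(x - 7)/81 + 281*log(x - 4)/378 - log(x - 1)/27 - 49*log(x + 2)/162 + 4*log(x + 3)/7 + C

Factor the denominator: (x - 7)*(x - 4)*(x - 1)*(x + 2)*(x + 3).
Partial-fraction decomposition: 4/(7*(x + 3)) - 49/(162*(x + 2)) - 1/(27*(x - 1)) + 281/(378*(x - 4)) - 79/(81*(x - 7)).
Integrate each term: A/(x−a) contributes A·log|x−a|.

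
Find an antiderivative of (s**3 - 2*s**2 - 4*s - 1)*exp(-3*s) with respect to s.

Use integration by parts with u = s**3 - 2*s**2 - 4*s - 1, dv = exp(-3*s) ds, so v = -exp(-3*s)/3.
Apply parts 3 times (tabular method): alternate signs, differentiate u down to 0, integrate dv up.

(-9*s**3 + 9*s**2 + 42*s + 23)*exp(-3*s)/27 + C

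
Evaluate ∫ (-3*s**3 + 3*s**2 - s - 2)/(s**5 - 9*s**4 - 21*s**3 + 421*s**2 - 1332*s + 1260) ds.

-137*log(s - 6)/39 + 307*log(s - 5)/72 - 59*log(s - 3)/60 + 4*log(s - 2)/27 + 1181*log(s + 7)/14040 + C

Factor the denominator: (s - 6)*(s - 5)*(s - 3)*(s - 2)*(s + 7).
Partial-fraction decomposition: 1181/(14040*(s + 7)) + 4/(27*(s - 2)) - 59/(60*(s - 3)) + 307/(72*(s - 5)) - 137/(39*(s - 6)).
Integrate each term: A/(s−a) contributes A·log|s−a|.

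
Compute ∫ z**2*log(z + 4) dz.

z**3*log(z + 4)/3 - z**3/9 + 2*z**2/3 - 16*z/3 + 64*log(z + 4)/3 + C

Use integration by parts with u = log(z + 4), dv = z**2 dz.
Then du = 1/(z + 4) dz and v = z**3/3.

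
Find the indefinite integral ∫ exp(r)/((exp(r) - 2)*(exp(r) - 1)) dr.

Let u = e^r, du = e^r dr.
The integral becomes ∫ du/((u-1)(u-2)); decompose into partial fractions.

log(exp(r) - 2) - log(exp(r) - 1) + C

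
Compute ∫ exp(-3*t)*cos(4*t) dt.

4*exp(-3*t)*sin(4*t)/25 - 3*exp(-3*t)*cos(4*t)/25 + C

Let I denote the integral. Integrate by parts with u = cos(4*t), dv = exp(-3*t) dt, so v = -exp(-3*t)/3: I = -exp(-3*t)*cos(4*t)/3 − (4/3)·∫ exp(-3*t)*sin(4*t) dt.
Apply parts again with u = sin(4*t), dv = exp(-3*t) dt: ∫ exp(-3*t)*sin(4*t) dt = -exp(-3*t)*sin(4*t)/3 + (4/3)·I. Substituting back brings back I: I = 4*exp(-3*t)*sin(4*t)/9 - exp(-3*t)*cos(4*t)/3 − (16/9)·I.
Solving for I: (1 + 16/9)·I equals the remaining terms, so I = (9/25)·(4*exp(-3*t)*sin(4*t)/9 - exp(-3*t)*cos(4*t)/3).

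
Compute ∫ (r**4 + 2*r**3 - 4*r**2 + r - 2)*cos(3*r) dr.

r**4*sin(3*r)/3 + 2*r**3*sin(3*r)/3 + 4*r**3*cos(3*r)/9 - 16*r**2*sin(3*r)/9 + 2*r**2*cos(3*r)/3 - r*sin(3*r)/9 - 32*r*cos(3*r)/27 - 22*sin(3*r)/81 - cos(3*r)/27 + C

Use integration by parts with u = r**4 + 2*r**3 - 4*r**2 + r - 2, dv = cos(3*r) dr, so v = sin(3*r)/3.
Apply parts 4 times (tabular method): alternate signs, differentiate u down to 0, integrate dv up.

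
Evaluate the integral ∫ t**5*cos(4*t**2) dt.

t**4*sin(4*t**2)/8 + t**2*cos(4*t**2)/16 - sin(4*t**2)/64 + C

Let u = t², du = 2t dt; rewrite as (1/2)∫ u^2·cos(4u) du.
Now integrate by parts 2 times.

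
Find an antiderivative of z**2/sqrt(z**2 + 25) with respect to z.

Substitute z = 5·tan(θ), so dz = 5·sec(θ)^2 dθ and the radical becomes sqrt(z**2 + 25) = 5·sec(θ) by the Pythagorean identity.
Integrate the resulting trig expression in θ, then back-substitute tan(θ) = z/5, sec(θ) = sqrt(z**2 + 25)/5 (absorbing any constant into C).

z*sqrt(z**2 + 25)/2 - 25*log(z + sqrt(z**2 + 25))/2 + C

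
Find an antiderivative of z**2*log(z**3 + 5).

z**3*log(z**3 + 5)/3 - z**3/3 + 5*log(z**3 + 5)/3 + C

Let u = z**3 + 5, so du = (3*z**2) dz.
The integral becomes (1/3)·∫ log(u) du; integrate by parts with u′=log(u), dv′=du.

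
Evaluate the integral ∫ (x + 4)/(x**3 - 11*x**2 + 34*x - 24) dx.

Factor the denominator: (x - 6)*(x - 4)*(x - 1).
Partial-fraction decomposition: 1/(3*(x - 1)) - 4/(3*(x - 4)) + 1/(x - 6).
Integrate each term: A/(x−a) contributes A·log|x−a|.

log(x - 6) - 4*log(x - 4)/3 + log(x - 1)/3 + C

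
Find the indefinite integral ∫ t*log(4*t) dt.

Use integration by parts with u = log(4*t), dv = t dt.
Then du = 1/t dt and v = t**2/2.

t**2*(log(t) + 2*log(2))/2 - t**2/4 + C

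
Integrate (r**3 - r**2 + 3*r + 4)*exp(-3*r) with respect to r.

(-r**3 - 3*r - 5)*exp(-3*r)/3 + C

Use integration by parts with u = r**3 - r**2 + 3*r + 4, dv = exp(-3*r) dr, so v = -exp(-3*r)/3.
Apply parts 3 times (tabular method): alternate signs, differentiate u down to 0, integrate dv up.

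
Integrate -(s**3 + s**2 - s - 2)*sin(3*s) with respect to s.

s**3*cos(3*s)/3 - s**2*sin(3*s)/3 + s**2*cos(3*s)/3 - 2*s*sin(3*s)/9 - 5*s*cos(3*s)/9 + 5*sin(3*s)/27 - 20*cos(3*s)/27 + C

Use integration by parts with u = s**3 + s**2 - s - 2, dv = -sin(3*s) ds, so v = cos(3*s)/3.
Apply parts 3 times (tabular method): alternate signs, differentiate u down to 0, integrate dv up.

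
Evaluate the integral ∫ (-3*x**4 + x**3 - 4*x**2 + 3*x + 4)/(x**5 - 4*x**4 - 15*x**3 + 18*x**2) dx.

Factor the denominator: x**2*(x - 6)*(x - 1)*(x + 3).
Partial-fraction decomposition: -311/(324*(x + 3)) - 1/(20*(x - 1)) - 1897/(810*(x - 6)) + 19/(54*x) + 2/(9*x**2).
Integrate each term; A/(x−a) gives A·log|x−a|; A/(x−a)² gives −A/(x−a).

19*log(x)/54 - 1897*log(x - 6)/810 - log(x - 1)/20 - 311*log(x + 3)/324 - 2/(9*x) + C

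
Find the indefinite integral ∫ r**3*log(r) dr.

r**4*log(r)/4 - r**4/16 + C

Use integration by parts with u = log(r), dv = r**3 dr.
Then du = 1/r dr and v = r**4/4.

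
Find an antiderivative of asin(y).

Use integration by parts with u = arcsin(y), dv = dy.
Then du = 1/sqrt(-y**2 + 1) dy.

y*asin(y) + sqrt(-y**2 + 1) + C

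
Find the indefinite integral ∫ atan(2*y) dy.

y*atan(2*y) - log(4*y**2 + 1)/4 + C

Use integration by parts with u = arctan(2*y), dv = dy.
Then du = 2/(4*y**2 + 1) dy.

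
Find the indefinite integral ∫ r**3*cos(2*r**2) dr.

r**2*sin(2*r**2)/4 + cos(2*r**2)/8 + C

Let u = r², du = 2r dr; rewrite as (1/2)∫ u^1·cos(2u) du.
Now integrate by parts 1 time.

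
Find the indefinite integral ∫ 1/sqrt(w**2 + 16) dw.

log(w + sqrt(w**2 + 16)) + C

Substitute w = 4·tan(θ), so dw = 4·sec(θ)^2 dθ and the radical becomes sqrt(w**2 + 16) = 4·sec(θ) by the Pythagorean identity.
Integrate the resulting trig expression in θ, then back-substitute tan(θ) = w/4, sec(θ) = sqrt(w**2 + 16)/4 (absorbing any constant into C).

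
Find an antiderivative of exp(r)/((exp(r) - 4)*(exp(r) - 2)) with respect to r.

Let u = e^r, du = e^r dr.
The integral becomes ∫ du/((u-4)(u-2)); decompose into partial fractions.

log(exp(r) - 4)/2 - log(exp(r) - 2)/2 + C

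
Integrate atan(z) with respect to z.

z*atan(z) - log(z**2 + 1)/2 + C

Use integration by parts with u = arctan(z), dv = dz.
Then du = 1/(z**2 + 1) dz.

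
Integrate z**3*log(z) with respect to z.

z**4*log(z)/4 - z**4/16 + C

Use integration by parts with u = log(z), dv = z**3 dz.
Then du = 1/z dz and v = z**4/4.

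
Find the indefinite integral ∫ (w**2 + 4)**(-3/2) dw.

Substitute w = 2·tan(θ), so dw = 2·sec(θ)^2 dθ and the radical becomes sqrt(w**2 + 4) = 2·sec(θ) by the Pythagorean identity.
Integrate the resulting trig expression in θ, then back-substitute tan(θ) = w/2, sec(θ) = sqrt(w**2 + 4)/2 (absorbing any constant into C).

w/(4*sqrt(w**2 + 4)) + C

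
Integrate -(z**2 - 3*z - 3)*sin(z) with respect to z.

z**2*cos(z) - 2*z*sin(z) - 3*z*cos(z) + 3*sin(z) - 5*cos(z) + C

Use integration by parts with u = z**2 - 3*z - 3, dv = -sin(z) dz, so v = cos(z).
Apply parts 2 times (tabular method): alternate signs, differentiate u down to 0, integrate dv up.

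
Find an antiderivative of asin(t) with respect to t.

Use integration by parts with u = arcsin(t), dv = dt.
Then du = 1/sqrt(-t**2 + 1) dt.

t*asin(t) + sqrt(-t**2 + 1) + C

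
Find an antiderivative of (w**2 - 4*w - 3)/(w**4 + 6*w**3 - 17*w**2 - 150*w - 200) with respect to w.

Factor the denominator: (w - 5)*(w + 2)*(w + 4)*(w + 5).
Partial-fraction decomposition: -7/(5*(w + 5)) + 29/(18*(w + 4)) - 3/(14*(w + 2)) + 1/(315*(w - 5)).
Integrate each term: A/(w−a) contributes A·log|w−a|.

log(w - 5)/315 - 3*log(w + 2)/14 + 29*log(w + 4)/18 - 7*log(w + 5)/5 + C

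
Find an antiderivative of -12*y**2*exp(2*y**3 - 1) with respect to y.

-2*exp(2*y**3 - 1) + C

Let u = 2*y**3 - 1, so du = (6*y**2) dy.
Rewriting, the integral becomes -2·∫ e^u du = -2·e^u.
Substituting back, u = 2*y**3 - 1.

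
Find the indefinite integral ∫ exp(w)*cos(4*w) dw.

4*exp(w)*sin(4*w)/17 + exp(w)*cos(4*w)/17 + C

Let I denote the integral. Integrate by parts with u = cos(4*w), dv = exp(w) dw, so v = exp(w): I = exp(w)*cos(4*w) + 4·∫ exp(w)*sin(4*w) dw.
Apply parts again with u = sin(4*w), dv = exp(w) dw: ∫ exp(w)*sin(4*w) dw = exp(w)*sin(4*w) − 4·I. Substituting back brings back I: I = 4*exp(w)*sin(4*w) + exp(w)*cos(4*w) − 16·I.
Solving for I: (1 + 16)·I equals the remaining terms, so I = (1/17)·(4*exp(w)*sin(4*w) + exp(w)*cos(4*w)).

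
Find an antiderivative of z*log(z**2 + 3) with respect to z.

Let u = z**2 + 3, so du = (2*z) dz.
The integral becomes (1/2)·∫ log(u) du; integrate by parts with u′=log(u), dv′=du.

z**2*log(z**2 + 3)/2 - z**2/2 + 3*log(z**2 + 3)/2 + C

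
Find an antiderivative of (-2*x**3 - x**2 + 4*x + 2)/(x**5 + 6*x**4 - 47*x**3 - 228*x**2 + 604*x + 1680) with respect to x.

Factor the denominator: (x - 5)*(x - 4)*(x + 2)*(x + 6)*(x + 7).
Partial-fraction decomposition: 611/(660*(x + 7)) - 17/(20*(x + 6)) + 1/(140*(x + 2)) + 21/(110*(x - 4)) - 23/(84*(x - 5)).
Integrate each term: A/(x−a) contributes A·log|x−a|.

-23*log(x - 5)/84 + 21*log(x - 4)/110 + log(x + 2)/140 - 17*log(x + 6)/20 + 611*log(x + 7)/660 + C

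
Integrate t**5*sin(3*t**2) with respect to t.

-t**4*cos(3*t**2)/6 + t**2*sin(3*t**2)/9 + cos(3*t**2)/27 + C

Let u = t², du = 2t dt; rewrite as (1/2)∫ u^2·sin(3u) du.
Now integrate by parts 2 times.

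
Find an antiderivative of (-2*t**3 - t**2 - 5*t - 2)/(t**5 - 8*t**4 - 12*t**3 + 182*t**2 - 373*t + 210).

-193*log(t - 7)/360 + 5*log(t - 3)/4 - 32*log(t - 2)/35 + 5*log(t - 1)/36 + 31*log(t + 5)/504 + C

Factor the denominator: (t - 7)*(t - 3)*(t - 2)*(t - 1)*(t + 5).
Partial-fraction decomposition: 31/(504*(t + 5)) + 5/(36*(t - 1)) - 32/(35*(t - 2)) + 5/(4*(t - 3)) - 193/(360*(t - 7)).
Integrate each term: A/(t−a) contributes A·log|t−a|.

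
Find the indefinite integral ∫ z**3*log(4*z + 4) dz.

z**4*log(4*z + 4)/4 - z**4/16 + z**3/12 - z**2/8 + z/4 - log(z + 1)/4 + C

Use integration by parts with u = log(4*z + 4), dv = z**3 dz.
Then du = 4/(4*z + 4) dz and v = z**4/4.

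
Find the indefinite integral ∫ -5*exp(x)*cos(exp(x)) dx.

-5*sin(exp(x)) + C

Let u = exp(x), so du = (exp(x)) dx.
Rewriting, the integral becomes -5·∫ cos(u) du = -5·sin(u).
Substituting back, u = exp(x).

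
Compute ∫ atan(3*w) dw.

Use integration by parts with u = arctan(3*w), dv = dw.
Then du = 3/(9*w**2 + 1) dw.

w*atan(3*w) - log(9*w**2 + 1)/6 + C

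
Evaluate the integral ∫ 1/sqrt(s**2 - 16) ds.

log(s + sqrt(s**2 - 16)) + C

Substitute s = 4·sec(θ), so ds = 4·sec(θ)*tan(θ) dθ and the radical becomes sqrt(s**2 - 16) = 4·tan(θ) by the Pythagorean identity.
Integrate the resulting trig expression in θ, then back-substitute sec(θ) = s/4, tan(θ) = sqrt(s**2 - 16)/4 (absorbing any constant into C).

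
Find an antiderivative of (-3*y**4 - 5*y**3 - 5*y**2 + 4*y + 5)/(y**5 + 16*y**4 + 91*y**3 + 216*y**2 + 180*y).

Factor the denominator: y*(y + 2)*(y + 3)*(y + 5)*(y + 6).
Partial-fraction decomposition: -3007/(72*(y + 6)) + 139/(3*(y + 5)) - 80/(9*(y + 3)) + 31/(24*(y + 2)) + 1/(36*y).
Integrate each term: A/(y−a) contributes A·log|y−a|.

log(y)/36 + 31*log(y + 2)/24 - 80*log(y + 3)/9 + 139*log(y + 5)/3 - 3007*log(y + 6)/72 + C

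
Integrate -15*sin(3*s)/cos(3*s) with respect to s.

Let u = cos(3*s), so du = (-3*sin(3*s)) ds.
Rewriting, the integral becomes 5·∫ 1/u du = 5·log(u).
Substituting back, u = cos(3*s).

5*log(cos(3*s)) + C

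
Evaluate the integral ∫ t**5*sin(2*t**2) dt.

Let u = t², du = 2t dt; rewrite as (1/2)∫ u^2·sin(2u) du.
Now integrate by parts 2 times.

-t**4*cos(2*t**2)/4 + t**2*sin(2*t**2)/4 + cos(2*t**2)/8 + C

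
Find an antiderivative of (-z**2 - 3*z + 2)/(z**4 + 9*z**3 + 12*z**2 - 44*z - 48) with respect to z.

-4*log(z + 1)/45 + log(z + 6)/5 - log(z**2 + 2*z - 8)/18 + C

Factor the denominator: (z - 2)*(z + 1)*(z + 4)*(z + 6).
Partial-fraction decomposition: 1/(5*(z + 6)) - 1/(18*(z + 4)) - 4/(45*(z + 1)) - 1/(18*(z - 2)).
Integrate each term: A/(z−a) contributes A·log|z−a|.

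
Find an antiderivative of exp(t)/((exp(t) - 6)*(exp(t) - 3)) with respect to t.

log(exp(t) - 6)/3 - log(exp(t) - 3)/3 + C

Let u = e^t, du = e^t dt.
The integral becomes ∫ du/((u-3)(u-6)); decompose into partial fractions.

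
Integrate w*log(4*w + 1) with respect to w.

Use integration by parts with u = log(4*w + 1), dv = w dw.
Then du = 4/(4*w + 1) dw and v = w**2/2.

w**2*log(4*w + 1)/2 - w**2/4 + w/8 - log(4*w + 1)/32 + C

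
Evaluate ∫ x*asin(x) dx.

x**2*asin(x)/2 + x*sqrt(-x**2 + 1)/4 - asin(x)/4 + C

Use integration by parts with u = arcsin(x), dv = x dx.
Then du = 1/sqrt(-x**2 + 1) dx.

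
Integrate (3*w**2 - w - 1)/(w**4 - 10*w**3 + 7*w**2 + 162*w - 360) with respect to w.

Factor the denominator: (w - 6)*(w - 5)*(w - 3)*(w + 4).
Partial-fraction decomposition: -17/(210*(w + 4)) + 23/(42*(w - 3)) - 23/(6*(w - 5)) + 101/(30*(w - 6)).
Integrate each term: A/(w−a) contributes A·log|w−a|.

101*log(w - 6)/30 - 23*log(w - 5)/6 + 23*log(w - 3)/42 - 17*log(w + 4)/210 + C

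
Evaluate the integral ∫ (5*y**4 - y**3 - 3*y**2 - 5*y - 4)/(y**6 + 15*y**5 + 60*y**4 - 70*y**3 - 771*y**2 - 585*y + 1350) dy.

83*log(y - 3)/1728 + log(y - 1)/252 + 13*log(y + 3)/9 + 19295*log(y + 5)/576 - 6614*log(y + 6)/189 + 799/(24*y + 120) + C

Factor the denominator: (y - 3)*(y - 1)*(y + 3)*(y + 5)**2*(y + 6).
Partial-fraction decomposition: -6614/(189*(y + 6)) + 19295/(576*(y + 5)) - 799/(24*(y + 5)**2) + 13/(9*(y + 3)) + 1/(252*(y - 1)) + 83/(1728*(y - 3)).
Integrate each term; A/(y−a) gives A·log|y−a|; A/(y−a)² gives −A/(y−a).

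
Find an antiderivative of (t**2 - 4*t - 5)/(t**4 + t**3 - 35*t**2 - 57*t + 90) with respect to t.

7*log(t - 6)/495 + log(t - 1)/15 + 2*log(t + 3)/9 - 10*log(t + 5)/33 + C

Factor the denominator: (t - 6)*(t - 1)*(t + 3)*(t + 5).
Partial-fraction decomposition: -10/(33*(t + 5)) + 2/(9*(t + 3)) + 1/(15*(t - 1)) + 7/(495*(t - 6)).
Integrate each term: A/(t−a) contributes A·log|t−a|.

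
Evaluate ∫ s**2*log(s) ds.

Use integration by parts with u = log(s), dv = s**2 ds.
Then du = 1/s ds and v = s**3/3.

s**3*log(s)/3 - s**3/9 + C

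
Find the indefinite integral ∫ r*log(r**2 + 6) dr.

r**2*log(r**2 + 6)/2 - r**2/2 + 3*log(r**2 + 6) + C

Let u = r**2 + 6, so du = (2*r) dr.
The integral becomes (1/2)·∫ log(u) du; integrate by parts with u′=log(u), dv′=du.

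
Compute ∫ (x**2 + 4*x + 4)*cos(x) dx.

x**2*sin(x) + 4*x*sin(x) + 2*x*cos(x) + 2*sin(x) + 4*cos(x) + C

Use integration by parts with u = x**2 + 4*x + 4, dv = cos(x) dx, so v = sin(x).
Apply parts 2 times (tabular method): alternate signs, differentiate u down to 0, integrate dv up.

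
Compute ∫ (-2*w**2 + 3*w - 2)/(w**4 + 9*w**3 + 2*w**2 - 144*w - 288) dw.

Factor the denominator: (w - 4)*(w + 3)*(w + 4)*(w + 6).
Partial-fraction decomposition: 23/(15*(w + 6)) - 23/(8*(w + 4)) + 29/(21*(w + 3)) - 11/(280*(w - 4)).
Integrate each term: A/(w−a) contributes A·log|w−a|.

-11*log(w - 4)/280 + 29*log(w + 3)/21 - 23*log(w + 4)/8 + 23*log(w + 6)/15 + C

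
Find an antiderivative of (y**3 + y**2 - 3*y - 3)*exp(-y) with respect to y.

(-y**3 - 4*y**2 - 5*y - 2)*exp(-y) + C

Use integration by parts with u = y**3 + y**2 - 3*y - 3, dv = exp(-y) dy, so v = -exp(-y).
Apply parts 3 times (tabular method): alternate signs, differentiate u down to 0, integrate dv up.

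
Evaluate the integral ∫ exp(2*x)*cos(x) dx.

Let I denote the integral. Integrate by parts with u = cos(x), dv = exp(2*x) dx, so v = exp(2*x)/2: I = exp(2*x)*cos(x)/2 + (1/2)·∫ exp(2*x)*sin(x) dx.
Apply parts again with u = sin(x), dv = exp(2*x) dx: ∫ exp(2*x)*sin(x) dx = exp(2*x)*sin(x)/2 − (1/2)·I. Substituting back brings back I: I = exp(2*x)*sin(x)/4 + exp(2*x)*cos(x)/2 − (1/4)·I.
Solving for I: (1 + 1/4)·I equals the remaining terms, so I = (4/5)·(exp(2*x)*sin(x)/4 + exp(2*x)*cos(x)/2).

exp(2*x)*sin(x)/5 + 2*exp(2*x)*cos(x)/5 + C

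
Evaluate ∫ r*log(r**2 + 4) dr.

r**2*log(r**2 + 4)/2 - r**2/2 + 2*log(r**2 + 4) + C

Let u = r**2 + 4, so du = (2*r) dr.
The integral becomes (1/2)·∫ log(u) du; integrate by parts with u′=log(u), dv′=du.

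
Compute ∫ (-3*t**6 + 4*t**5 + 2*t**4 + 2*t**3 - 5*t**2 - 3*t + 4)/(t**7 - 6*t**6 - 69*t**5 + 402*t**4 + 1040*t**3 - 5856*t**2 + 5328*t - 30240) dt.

Factor the denominator: (t - 7)*(t - 6)*(t - 5)*(t + 6)**2*(t**2 + 4).
Partial-fraction decomposition: -(2257*t + 4934)/(245920*(t**2 + 4)) - 5557301/(5353920*(t + 6)) + 1537/(624*(t + 6)**2) - 3001/(638*(t - 5)) + 53017/(2880*(t - 6)) - 280493/(17914*(t - 7)).
Integrate each term; A/(t−a) gives A·log|t−a|; the (Bt+D)/(t²+p²) term gives a log and an atan.

-280493*log(t - 7)/17914 + 53017*log(t - 6)/2880 - 3001*log(t - 5)/638 - 5557301*log(t + 6)/5353920 - 2257*log(t**2 + 4)/491840 - 2467*atan(t/2)/245920 - 1537/(624*t + 3744) + C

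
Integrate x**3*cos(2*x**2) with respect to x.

x**2*sin(2*x**2)/4 + cos(2*x**2)/8 + C

Let u = x², du = 2x dx; rewrite as (1/2)∫ u^1·cos(2u) du.
Now integrate by parts 1 time.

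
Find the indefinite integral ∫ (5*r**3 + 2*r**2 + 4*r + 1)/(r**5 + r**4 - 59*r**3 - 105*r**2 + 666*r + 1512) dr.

307*log(r - 7)/650 - 123*log(r - 4)/490 + 14551*log(r + 3)/22050 - 1031*log(r + 6)/1170 + 64/(105*r + 315) + C

Factor the denominator: (r - 7)*(r - 4)*(r + 3)**2*(r + 6).
Partial-fraction decomposition: -1031/(1170*(r + 6)) + 14551/(22050*(r + 3)) - 64/(105*(r + 3)**2) - 123/(490*(r - 4)) + 307/(650*(r - 7)).
Integrate each term; A/(r−a) gives A·log|r−a|; A/(r−a)² gives −A/(r−a).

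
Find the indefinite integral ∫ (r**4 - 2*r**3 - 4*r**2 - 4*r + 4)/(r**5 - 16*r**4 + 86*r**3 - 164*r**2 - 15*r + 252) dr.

Factor the denominator: (r - 7)*(r - 4)*(r - 3)**2*(r + 1).
Partial-fraction decomposition: 7/(640*(r + 1)) + 9/(16*(r - 3)) - 17/(16*(r - 3)**2) - 52/(15*(r - 4)) + 1495/(384*(r - 7)).
Integrate each term; A/(r−a) gives A·log|r−a|; A/(r−a)² gives −A/(r−a).

1495*log(r - 7)/384 - 52*log(r - 4)/15 + 9*log(r - 3)/16 + 7*log(r + 1)/640 + 17/(16*r - 48) + C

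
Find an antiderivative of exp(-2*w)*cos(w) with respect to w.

Let I denote the integral. Integrate by parts with u = cos(w), dv = exp(-2*w) dw, so v = -exp(-2*w)/2: I = -exp(-2*w)*cos(w)/2 − (1/2)·∫ exp(-2*w)*sin(w) dw.
Apply parts again with u = sin(w), dv = exp(-2*w) dw: ∫ exp(-2*w)*sin(w) dw = -exp(-2*w)*sin(w)/2 + (1/2)·I. Substituting back brings back I: I = exp(-2*w)*sin(w)/4 - exp(-2*w)*cos(w)/2 − (1/4)·I.
Solving for I: (1 + 1/4)·I equals the remaining terms, so I = (4/5)·(exp(-2*w)*sin(w)/4 - exp(-2*w)*cos(w)/2).

exp(-2*w)*sin(w)/5 - 2*exp(-2*w)*cos(w)/5 + C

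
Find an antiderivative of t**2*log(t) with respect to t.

Use integration by parts with u = log(t), dv = t**2 dt.
Then du = 1/t dt and v = t**3/3.

t**3*log(t)/3 - t**3/9 + C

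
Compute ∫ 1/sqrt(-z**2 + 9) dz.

Substitute z = 3·sin(θ), so dz = 3·cos(θ) dθ and the radical becomes sqrt(-z**2 + 9) = 3·cos(θ) by the Pythagorean identity.
Integrate the resulting trig expression in θ, then back-substitute θ = asin(z/3), sin(θ) = z/3, cos(θ) = sqrt(-z**2 + 9)/3 (absorbing any constant into C).

asin(z/3) + C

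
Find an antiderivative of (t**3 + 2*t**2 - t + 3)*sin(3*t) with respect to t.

-t**3*cos(3*t)/3 + t**2*sin(3*t)/3 - 2*t**2*cos(3*t)/3 + 4*t*sin(3*t)/9 + 5*t*cos(3*t)/9 - 5*sin(3*t)/27 - 23*cos(3*t)/27 + C

Use integration by parts with u = t**3 + 2*t**2 - t + 3, dv = sin(3*t) dt, so v = -cos(3*t)/3.
Apply parts 3 times (tabular method): alternate signs, differentiate u down to 0, integrate dv up.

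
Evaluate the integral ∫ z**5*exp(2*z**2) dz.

Let u = z², du = 2z dz; rewrite as (1/2)∫ u^2·exp(2u) du.
Now integrate by parts 2 times.

(2*z**4 - 2*z**2 + 1)*exp(2*z**2)/8 + C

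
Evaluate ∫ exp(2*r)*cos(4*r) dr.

Let I denote the integral. Integrate by parts with u = cos(4*r), dv = exp(2*r) dr, so v = exp(2*r)/2: I = exp(2*r)*cos(4*r)/2 + 2·∫ exp(2*r)*sin(4*r) dr.
Apply parts again with u = sin(4*r), dv = exp(2*r) dr: ∫ exp(2*r)*sin(4*r) dr = exp(2*r)*sin(4*r)/2 − 2·I. Substituting back brings back I: I = exp(2*r)*sin(4*r) + exp(2*r)*cos(4*r)/2 − 4·I.
Solving for I: (1 + 4)·I equals the remaining terms, so I = (1/5)·(exp(2*r)*sin(4*r) + exp(2*r)*cos(4*r)/2).

exp(2*r)*sin(4*r)/5 + exp(2*r)*cos(4*r)/10 + C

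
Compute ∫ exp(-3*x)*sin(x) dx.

-3*exp(-3*x)*sin(x)/10 - exp(-3*x)*cos(x)/10 + C

Let I denote the integral. Integrate by parts with u = sin(x), dv = exp(-3*x) dx, so v = -exp(-3*x)/3: I = -exp(-3*x)*sin(x)/3 + (1/3)·∫ exp(-3*x)*cos(x) dx.
Apply parts again with u = cos(x), dv = exp(-3*x) dx: ∫ exp(-3*x)*cos(x) dx = -exp(-3*x)*cos(x)/3 − (1/3)·I. Substituting back brings back I: I = -exp(-3*x)*sin(x)/3 - exp(-3*x)*cos(x)/9 − (1/9)·I.
Solving for I: (1 + 1/9)·I equals the remaining terms, so I = (9/10)·(-exp(-3*x)*sin(x)/3 - exp(-3*x)*cos(x)/9).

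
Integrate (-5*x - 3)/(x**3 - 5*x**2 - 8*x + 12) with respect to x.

-33*log(x - 6)/40 + 8*log(x - 1)/15 + 7*log(x + 2)/24 + C

Factor the denominator: (x - 6)*(x - 1)*(x + 2).
Partial-fraction decomposition: 7/(24*(x + 2)) + 8/(15*(x - 1)) - 33/(40*(x - 6)).
Integrate each term: A/(x−a) contributes A·log|x−a|.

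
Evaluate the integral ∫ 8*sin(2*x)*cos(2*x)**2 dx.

Let u = cos(2*x), so du = (-2*sin(2*x)) dx.
Rewriting, the integral becomes -4·∫ u^2 du = -4·u^3/3.
Substituting back, u = cos(2*x).

-4*cos(2*x)**3/3 + C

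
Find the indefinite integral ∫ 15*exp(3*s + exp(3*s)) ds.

5*exp(exp(3*s)) + C

Let u = exp(3*s), so du = (3*exp(3*s)) ds.
Rewriting, the integral becomes 5·∫ e^u du = 5·e^u.
Substituting back, u = exp(3*s).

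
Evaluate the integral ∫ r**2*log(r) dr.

r**3*log(r)/3 - r**3/9 + C

Use integration by parts with u = log(r), dv = r**2 dr.
Then du = 1/r dr and v = r**3/3.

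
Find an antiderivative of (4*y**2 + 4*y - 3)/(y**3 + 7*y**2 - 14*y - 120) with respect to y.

77*log(y - 4)/90 - 77*log(y + 5)/9 + 117*log(y + 6)/10 + C

Factor the denominator: (y - 4)*(y + 5)*(y + 6).
Partial-fraction decomposition: 117/(10*(y + 6)) - 77/(9*(y + 5)) + 77/(90*(y - 4)).
Integrate each term: A/(y−a) contributes A·log|y−a|.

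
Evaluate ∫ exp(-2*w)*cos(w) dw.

exp(-2*w)*sin(w)/5 - 2*exp(-2*w)*cos(w)/5 + C

Let I denote the integral. Integrate by parts with u = cos(w), dv = exp(-2*w) dw, so v = -exp(-2*w)/2: I = -exp(-2*w)*cos(w)/2 − (1/2)·∫ exp(-2*w)*sin(w) dw.
Apply parts again with u = sin(w), dv = exp(-2*w) dw: ∫ exp(-2*w)*sin(w) dw = -exp(-2*w)*sin(w)/2 + (1/2)·I. Substituting back brings back I: I = exp(-2*w)*sin(w)/4 - exp(-2*w)*cos(w)/2 − (1/4)·I.
Solving for I: (1 + 1/4)·I equals the remaining terms, so I = (4/5)·(exp(-2*w)*sin(w)/4 - exp(-2*w)*cos(w)/2).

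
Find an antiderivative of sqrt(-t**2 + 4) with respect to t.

Substitute t = 2·sin(θ), so dt = 2·cos(θ) dθ and the radical becomes sqrt(-t**2 + 4) = 2·cos(θ) by the Pythagorean identity.
Integrate the resulting trig expression in θ, then back-substitute θ = asin(t/2), sin(θ) = t/2, cos(θ) = sqrt(-t**2 + 4)/2 (absorbing any constant into C).

t*sqrt(-t**2 + 4)/2 + 2*asin(t/2) + C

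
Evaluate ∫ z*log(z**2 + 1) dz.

Let u = z**2 + 1, so du = (2*z) dz.
The integral becomes (1/2)·∫ log(u) du; integrate by parts with u′=log(u), dv′=du.

z**2*log(z**2 + 1)/2 - z**2/2 + log(z**2 + 1)/2 + C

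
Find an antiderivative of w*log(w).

Use integration by parts with u = log(w), dv = w dw.
Then du = 1/w dw and v = w**2/2.

w**2*log(w)/2 - w**2/4 + C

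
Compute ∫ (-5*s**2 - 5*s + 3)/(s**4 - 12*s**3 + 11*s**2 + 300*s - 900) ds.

Factor the denominator: (s - 6)**2*(s - 5)*(s + 5).
Partial-fraction decomposition: 97/(1210*(s + 5)) - 147/(10*(s - 5)) + 1769/(121*(s - 6)) - 207/(11*(s - 6)**2).
Integrate each term; A/(s−a) gives A·log|s−a|; A/(s−a)² gives −A/(s−a).

1769*log(s - 6)/121 - 147*log(s - 5)/10 + 97*log(s + 5)/1210 + 207/(11*s - 66) + C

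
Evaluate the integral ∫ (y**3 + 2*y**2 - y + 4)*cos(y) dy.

Use integration by parts with u = y**3 + 2*y**2 - y + 4, dv = cos(y) dy, so v = sin(y).
Apply parts 3 times (tabular method): alternate signs, differentiate u down to 0, integrate dv up.

y**3*sin(y) + 2*y**2*sin(y) + 3*y**2*cos(y) - 7*y*sin(y) + 4*y*cos(y) - 7*cos(y) + C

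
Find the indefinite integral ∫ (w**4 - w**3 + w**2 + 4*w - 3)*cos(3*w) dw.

w**4*sin(3*w)/3 - w**3*sin(3*w)/3 + 4*w**3*cos(3*w)/9 - w**2*sin(3*w)/9 - w**2*cos(3*w)/3 + 14*w*sin(3*w)/9 - 2*w*cos(3*w)/27 - 79*sin(3*w)/81 + 14*cos(3*w)/27 + C

Use integration by parts with u = w**4 - w**3 + w**2 + 4*w - 3, dv = cos(3*w) dw, so v = sin(3*w)/3.
Apply parts 4 times (tabular method): alternate signs, differentiate u down to 0, integrate dv up.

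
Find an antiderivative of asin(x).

Use integration by parts with u = arcsin(x), dv = dx.
Then du = 1/sqrt(-x**2 + 1) dx.

x*asin(x) + sqrt(-x**2 + 1) + C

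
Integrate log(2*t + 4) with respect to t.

Use integration by parts with u = log(2*t + 4), dv = dt.
Then du = 2/(2*t + 4) dt and v = t.

t*log(2*t + 4) - t + 2*log(t + 2) + C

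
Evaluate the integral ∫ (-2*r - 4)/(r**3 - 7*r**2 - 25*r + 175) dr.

Factor the denominator: (r - 7)*(r - 5)*(r + 5).
Partial-fraction decomposition: 1/(20*(r + 5)) + 7/(10*(r - 5)) - 3/(4*(r - 7)).
Integrate each term: A/(r−a) contributes A·log|r−a|.

-3*log(r - 7)/4 + 7*log(r - 5)/10 + log(r + 5)/20 + C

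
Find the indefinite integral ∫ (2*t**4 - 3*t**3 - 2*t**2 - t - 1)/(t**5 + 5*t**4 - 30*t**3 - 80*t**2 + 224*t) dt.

-log(t)/224 + 283*log(t - 4)/704 + log(t - 2)/72 - 75*log(t + 4)/64 + 1913*log(t + 7)/693 + C

Factor the denominator: t*(t - 4)*(t - 2)*(t + 4)*(t + 7).
Partial-fraction decomposition: 1913/(693*(t + 7)) - 75/(64*(t + 4)) + 1/(72*(t - 2)) + 283/(704*(t - 4)) - 1/(224*t).
Integrate each term: A/(t−a) contributes A·log|t−a|.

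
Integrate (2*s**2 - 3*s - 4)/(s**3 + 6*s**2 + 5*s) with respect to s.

-4*log(s)/5 - log(s + 1)/4 + 61*log(s + 5)/20 + C

Factor the denominator: s*(s + 1)*(s + 5).
Partial-fraction decomposition: 61/(20*(s + 5)) - 1/(4*(s + 1)) - 4/(5*s).
Integrate each term: A/(s−a) contributes A·log|s−a|.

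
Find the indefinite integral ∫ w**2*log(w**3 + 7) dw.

Let u = w**3 + 7, so du = (3*w**2) dw.
The integral becomes (1/3)·∫ log(u) du; integrate by parts with u′=log(u), dv′=du.

w**3*log(w**3 + 7)/3 - w**3/3 + 7*log(w**3 + 7)/3 + C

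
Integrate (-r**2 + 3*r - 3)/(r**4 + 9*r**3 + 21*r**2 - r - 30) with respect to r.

Factor the denominator: (r - 1)*(r + 2)*(r + 3)*(r + 5).
Partial-fraction decomposition: 43/(36*(r + 5)) - 21/(8*(r + 3)) + 13/(9*(r + 2)) - 1/(72*(r - 1)).
Integrate each term: A/(r−a) contributes A·log|r−a|.

-log(r - 1)/72 + 13*log(r + 2)/9 - 21*log(r + 3)/8 + 43*log(r + 5)/36 + C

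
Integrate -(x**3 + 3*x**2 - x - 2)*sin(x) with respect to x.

Use integration by parts with u = x**3 + 3*x**2 - x - 2, dv = -sin(x) dx, so v = cos(x).
Apply parts 3 times (tabular method): alternate signs, differentiate u down to 0, integrate dv up.

x**3*cos(x) - 3*x**2*sin(x) + 3*x**2*cos(x) - 6*x*sin(x) - 7*x*cos(x) + 7*sin(x) - 8*cos(x) + C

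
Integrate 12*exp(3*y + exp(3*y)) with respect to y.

4*exp(exp(3*y)) + C

Let u = exp(3*y), so du = (3*exp(3*y)) dy.
Rewriting, the integral becomes 4·∫ e^u du = 4·e^u.
Substituting back, u = exp(3*y).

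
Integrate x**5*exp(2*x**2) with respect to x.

(2*x**4 - 2*x**2 + 1)*exp(2*x**2)/8 + C

Let u = x², du = 2x dx; rewrite as (1/2)∫ u^2·exp(2u) du.
Now integrate by parts 2 times.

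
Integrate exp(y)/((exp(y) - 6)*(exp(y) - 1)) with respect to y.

log(exp(y) - 6)/5 - log(exp(y) - 1)/5 + C

Let u = e^y, du = e^y dy.
The integral becomes ∫ du/((u-1)(u-6)); decompose into partial fractions.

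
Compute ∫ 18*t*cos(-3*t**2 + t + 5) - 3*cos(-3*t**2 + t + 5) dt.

-3*sin(-3*t**2 + t + 5) + C

Let u = 3*t**2 - t - 5, so du = (6*t - 1) dt.
Rewriting, the integral becomes 3·∫ cos(u) du = 3·sin(u).
Substituting back, u = 3*t**2 - t - 5.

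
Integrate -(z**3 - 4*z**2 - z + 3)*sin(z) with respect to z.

z**3*cos(z) - 3*z**2*sin(z) - 4*z**2*cos(z) + 8*z*sin(z) - 7*z*cos(z) + 7*sin(z) + 11*cos(z) + C

Use integration by parts with u = z**3 - 4*z**2 - z + 3, dv = -sin(z) dz, so v = cos(z).
Apply parts 3 times (tabular method): alternate signs, differentiate u down to 0, integrate dv up.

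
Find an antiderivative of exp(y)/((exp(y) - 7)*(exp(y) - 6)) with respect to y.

log(exp(y) - 7) - log(exp(y) - 6) + C

Let u = e^y, du = e^y dy.
The integral becomes ∫ du/((u-6)(u-7)); decompose into partial fractions.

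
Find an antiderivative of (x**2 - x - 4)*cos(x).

Use integration by parts with u = x**2 - x - 4, dv = cos(x) dx, so v = sin(x).
Apply parts 2 times (tabular method): alternate signs, differentiate u down to 0, integrate dv up.

x**2*sin(x) - x*sin(x) + 2*x*cos(x) - 6*sin(x) - cos(x) + C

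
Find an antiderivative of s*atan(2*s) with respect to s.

Use integration by parts with u = arctan(2*s), dv = s ds.
Then du = 2/(4*s**2 + 1) ds.

s**2*atan(2*s)/2 - s/4 + atan(2*s)/8 + C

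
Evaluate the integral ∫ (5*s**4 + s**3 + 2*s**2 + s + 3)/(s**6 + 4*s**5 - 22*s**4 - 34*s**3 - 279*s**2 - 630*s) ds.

Factor the denominator: s*(s - 5)*(s + 2)*(s + 7)*(s**2 + 9).
Partial-fraction decomposition: (3205*s + 12336)/(19227*(s**2 + 9)) - 2939/(6090*(s + 7)) + 81/(910*(s + 2)) + 827/(3570*(s - 5)) - 1/(210*s).
Integrate each term; A/(s−a) gives A·log|s−a|; the (Bs+D)/(s²+p²) term gives a log and an atan.

-log(s)/210 + 827*log(s - 5)/3570 + 81*log(s + 2)/910 - 2939*log(s + 7)/6090 + 3205*log(s**2 + 9)/38454 + 4112*atan(s/3)/19227 + C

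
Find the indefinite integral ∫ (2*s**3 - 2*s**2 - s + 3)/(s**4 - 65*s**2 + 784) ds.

Factor the denominator: (s - 7)*(s - 4)*(s + 4)*(s + 7).
Partial-fraction decomposition: 129/(77*(s + 7)) - 51/(88*(s + 4)) - 95/(264*(s - 4)) + 292/(231*(s - 7)).
Integrate each term: A/(s−a) contributes A·log|s−a|.

292*log(s - 7)/231 - 95*log(s - 4)/264 - 51*log(s + 4)/88 + 129*log(s + 7)/77 + C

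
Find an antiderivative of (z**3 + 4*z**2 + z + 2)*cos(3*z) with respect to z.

z**3*sin(3*z)/3 + 4*z**2*sin(3*z)/3 + z**2*cos(3*z)/3 + z*sin(3*z)/9 + 8*z*cos(3*z)/9 + 10*sin(3*z)/27 + cos(3*z)/27 + C

Use integration by parts with u = z**3 + 4*z**2 + z + 2, dv = cos(3*z) dz, so v = sin(3*z)/3.
Apply parts 3 times (tabular method): alternate signs, differentiate u down to 0, integrate dv up.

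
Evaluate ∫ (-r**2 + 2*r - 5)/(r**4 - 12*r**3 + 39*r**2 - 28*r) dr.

Factor the denominator: r*(r - 7)*(r - 4)*(r - 1).
Partial-fraction decomposition: -2/(9*(r - 1)) + 13/(36*(r - 4)) - 20/(63*(r - 7)) + 5/(28*r).
Integrate each term: A/(r−a) contributes A·log|r−a|.

5*log(r)/28 - 20*log(r - 7)/63 + 13*log(r - 4)/36 - 2*log(r - 1)/9 + C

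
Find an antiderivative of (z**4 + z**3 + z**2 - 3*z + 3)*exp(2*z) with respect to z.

(4*z**4 - 4*z**3 + 10*z**2 - 22*z + 23)*exp(2*z)/8 + C

Use integration by parts with u = z**4 + z**3 + z**2 - 3*z + 3, dv = exp(2*z) dz, so v = exp(2*z)/2.
Apply parts 4 times (tabular method): alternate signs, differentiate u down to 0, integrate dv up.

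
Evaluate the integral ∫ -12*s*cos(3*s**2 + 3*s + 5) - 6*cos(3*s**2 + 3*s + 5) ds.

Let u = 3*s**2 + 3*s + 5, so du = (6*s + 3) ds.
Rewriting, the integral becomes -2·∫ cos(u) du = -2·sin(u).
Substituting back, u = 3*s**2 + 3*s + 5.

-2*sin(3*s**2 + 3*s + 5) + C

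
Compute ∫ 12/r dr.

Let u = 3*r**3, so du = (9*r**2) dr.
Rewriting, the integral becomes 4·∫ 1/u du = 4·log(u).
Substituting back, u = 3*r**3.

12*log(r) + 4*log(3) + C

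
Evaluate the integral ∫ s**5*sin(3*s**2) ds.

-s**4*cos(3*s**2)/6 + s**2*sin(3*s**2)/9 + cos(3*s**2)/27 + C

Let u = s², du = 2s ds; rewrite as (1/2)∫ u^2·sin(3u) du.
Now integrate by parts 2 times.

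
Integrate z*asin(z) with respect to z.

z**2*asin(z)/2 + z*sqrt(-z**2 + 1)/4 - asin(z)/4 + C

Use integration by parts with u = arcsin(z), dv = z dz.
Then du = 1/sqrt(-z**2 + 1) dz.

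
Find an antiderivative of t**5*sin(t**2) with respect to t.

-t**4*cos(t**2)/2 + t**2*sin(t**2) + cos(t**2) + C

Let u = t², du = 2t dt; rewrite as (1/2)∫ u^2·sin(1u) du.
Now integrate by parts 2 times.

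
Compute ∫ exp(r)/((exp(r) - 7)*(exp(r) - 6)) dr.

Let u = e^r, du = e^r dr.
The integral becomes ∫ du/((u-6)(u-7)); decompose into partial fractions.

log(exp(r) - 7) - log(exp(r) - 6) + C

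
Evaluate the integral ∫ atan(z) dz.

z*atan(z) - log(z**2 + 1)/2 + C

Use integration by parts with u = arctan(z), dv = dz.
Then du = 1/(z**2 + 1) dz.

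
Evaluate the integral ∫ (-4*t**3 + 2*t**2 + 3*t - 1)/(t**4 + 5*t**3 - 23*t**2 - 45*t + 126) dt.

Factor the denominator: (t - 3)*(t - 2)*(t + 3)*(t + 7).
Partial-fraction decomposition: -181/(45*(t + 7)) + 29/(30*(t + 3)) + 19/(45*(t - 2)) - 41/(30*(t - 3)).
Integrate each term: A/(t−a) contributes A·log|t−a|.

-41*log(t - 3)/30 + 19*log(t - 2)/45 + 29*log(t + 3)/30 - 181*log(t + 7)/45 + C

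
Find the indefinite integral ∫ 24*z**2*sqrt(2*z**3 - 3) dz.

Let u = 2*z**3 - 3, so du = (6*z**2) dz.
Rewriting, the integral becomes 4·∫ √u du = 4·(2/3)u^(3/2).
Substituting back, u = 2*z**3 - 3.

8*(2*z**3 - 3)**(3/2)/3 + C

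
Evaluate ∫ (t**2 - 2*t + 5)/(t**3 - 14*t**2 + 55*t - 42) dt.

20*log(t - 7)/3 - 29*log(t - 6)/5 + 2*log(t - 1)/15 + C

Factor the denominator: (t - 7)*(t - 6)*(t - 1).
Partial-fraction decomposition: 2/(15*(t - 1)) - 29/(5*(t - 6)) + 20/(3*(t - 7)).
Integrate each term: A/(t−a) contributes A·log|t−a|.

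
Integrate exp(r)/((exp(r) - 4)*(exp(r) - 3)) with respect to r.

log(exp(r) - 4) - log(exp(r) - 3) + C

Let u = e^r, du = e^r dr.
The integral becomes ∫ du/((u-4)(u-3)); decompose into partial fractions.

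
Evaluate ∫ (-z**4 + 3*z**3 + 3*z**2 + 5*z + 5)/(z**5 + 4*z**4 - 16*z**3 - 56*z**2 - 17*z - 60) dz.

log(z - 4)/119 + 29*log(z + 3)/28 - 105*log(z + 5)/52 - 11*log(z**2 + 1)/884 - 5*atan(z)/221 + C

Factor the denominator: (z - 4)*(z + 3)*(z + 5)*(z**2 + 1).
Partial-fraction decomposition: -(11*z + 10)/(442*(z**2 + 1)) - 105/(52*(z + 5)) + 29/(28*(z + 3)) + 1/(119*(z - 4)).
Integrate each term; A/(z−a) gives A·log|z−a|; the (Bz+D)/(z²+p²) term gives a log and an atan.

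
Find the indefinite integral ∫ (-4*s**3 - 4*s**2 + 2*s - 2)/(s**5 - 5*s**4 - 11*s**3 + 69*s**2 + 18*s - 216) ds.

Factor the denominator: (s - 4)*(s - 3)**2*(s + 2)*(s + 3).
Partial-fraction decomposition: 16/(63*(s + 3)) - 1/(15*(s + 2)) + 328/(45*(s - 3)) + 14/(3*(s - 3)**2) - 157/(21*(s - 4)).
Integrate each term; A/(s−a) gives A·log|s−a|; A/(s−a)² gives −A/(s−a).

-157*log(s - 4)/21 + 328*log(s - 3)/45 - log(s + 2)/15 + 16*log(s + 3)/63 - 14/(3*s - 9) + C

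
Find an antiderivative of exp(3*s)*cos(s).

exp(3*s)*sin(s)/10 + 3*exp(3*s)*cos(s)/10 + C

Let I denote the integral. Integrate by parts with u = cos(s), dv = exp(3*s) ds, so v = exp(3*s)/3: I = exp(3*s)*cos(s)/3 + (1/3)·∫ exp(3*s)*sin(s) ds.
Apply parts again with u = sin(s), dv = exp(3*s) ds: ∫ exp(3*s)*sin(s) ds = exp(3*s)*sin(s)/3 − (1/3)·I. Substituting back brings back I: I = exp(3*s)*sin(s)/9 + exp(3*s)*cos(s)/3 − (1/9)·I.
Solving for I: (1 + 1/9)·I equals the remaining terms, so I = (9/10)·(exp(3*s)*sin(s)/9 + exp(3*s)*cos(s)/3).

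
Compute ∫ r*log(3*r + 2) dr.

Use integration by parts with u = log(3*r + 2), dv = r dr.
Then du = 3/(3*r + 2) dr and v = r**2/2.

r**2*log(3*r + 2)/2 - r**2/4 + r/3 - 2*log(3*r + 2)/9 + C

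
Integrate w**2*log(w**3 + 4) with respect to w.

w**3*log(w**3 + 4)/3 - w**3/3 + 4*log(w**3 + 4)/3 + C

Let u = w**3 + 4, so du = (3*w**2) dw.
The integral becomes (1/3)·∫ log(u) du; integrate by parts with u′=log(u), dv′=du.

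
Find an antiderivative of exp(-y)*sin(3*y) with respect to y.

-exp(-y)*sin(3*y)/10 - 3*exp(-y)*cos(3*y)/10 + C

Let I denote the integral. Integrate by parts with u = sin(3*y), dv = exp(-y) dy, so v = -exp(-y): I = -exp(-y)*sin(3*y) + 3·∫ exp(-y)*cos(3*y) dy.
Apply parts again with u = cos(3*y), dv = exp(-y) dy: ∫ exp(-y)*cos(3*y) dy = -exp(-y)*cos(3*y) − 3·I. Substituting back brings back I: I = -exp(-y)*sin(3*y) - 3*exp(-y)*cos(3*y) − 9·I.
Solving for I: (1 + 9)·I equals the remaining terms, so I = (1/10)·(-exp(-y)*sin(3*y) - 3*exp(-y)*cos(3*y)).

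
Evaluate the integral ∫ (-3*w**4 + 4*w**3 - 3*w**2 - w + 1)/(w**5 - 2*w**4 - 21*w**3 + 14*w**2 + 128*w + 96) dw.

-65969*log(w - 4)/44100 - 4*log(w + 1)/25 + 89*log(w + 2)/36 - 187*log(w + 3)/49 + 563/(210*w - 840) + C

Factor the denominator: (w - 4)**2*(w + 1)*(w + 2)*(w + 3).
Partial-fraction decomposition: -187/(49*(w + 3)) + 89/(36*(w + 2)) - 4/(25*(w + 1)) - 65969/(44100*(w - 4)) - 563/(210*(w - 4)**2).
Integrate each term; A/(w−a) gives A·log|w−a|; A/(w−a)² gives −A/(w−a).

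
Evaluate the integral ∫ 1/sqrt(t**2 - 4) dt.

Substitute t = 2·sec(θ), so dt = 2·sec(θ)*tan(θ) dθ and the radical becomes sqrt(t**2 - 4) = 2·tan(θ) by the Pythagorean identity.
Integrate the resulting trig expression in θ, then back-substitute sec(θ) = t/2, tan(θ) = sqrt(t**2 - 4)/2 (absorbing any constant into C).

log(t + sqrt(t**2 - 4)) + C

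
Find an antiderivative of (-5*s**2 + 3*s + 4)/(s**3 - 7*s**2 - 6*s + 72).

Factor the denominator: (s - 6)*(s - 4)*(s + 3).
Partial-fraction decomposition: -50/(63*(s + 3)) + 32/(7*(s - 4)) - 79/(9*(s - 6)).
Integrate each term: A/(s−a) contributes A·log|s−a|.

-79*log(s - 6)/9 + 32*log(s - 4)/7 - 50*log(s + 3)/63 + C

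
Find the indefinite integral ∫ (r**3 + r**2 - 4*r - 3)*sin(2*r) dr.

Use integration by parts with u = r**3 + r**2 - 4*r - 3, dv = sin(2*r) dr, so v = -cos(2*r)/2.
Apply parts 3 times (tabular method): alternate signs, differentiate u down to 0, integrate dv up.

-r**3*cos(2*r)/2 + 3*r**2*sin(2*r)/4 - r**2*cos(2*r)/2 + r*sin(2*r)/2 + 11*r*cos(2*r)/4 - 11*sin(2*r)/8 + 7*cos(2*r)/4 + C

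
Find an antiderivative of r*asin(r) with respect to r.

Use integration by parts with u = arcsin(r), dv = r dr.
Then du = 1/sqrt(-r**2 + 1) dr.

r**2*asin(r)/2 + r*sqrt(-r**2 + 1)/4 - asin(r)/4 + C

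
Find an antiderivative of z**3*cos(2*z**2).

Let u = z², du = 2z dz; rewrite as (1/2)∫ u^1·cos(2u) du.
Now integrate by parts 1 time.

z**2*sin(2*z**2)/4 + cos(2*z**2)/8 + C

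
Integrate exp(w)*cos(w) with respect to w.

exp(w)*sin(w)/2 + exp(w)*cos(w)/2 + C

Let I denote the integral. Integrate by parts with u = cos(w), dv = exp(w) dw, so v = exp(w): I = exp(w)*cos(w) + ∫ exp(w)*sin(w) dw.
Apply parts again with u = sin(w), dv = exp(w) dw: ∫ exp(w)*sin(w) dw = exp(w)*sin(w) − I. Substituting back brings back I: I = exp(w)*sin(w) + exp(w)*cos(w) − I.
Solving for I: (1 + 1)·I equals the remaining terms, so I = (1/2)·(exp(w)*sin(w) + exp(w)*cos(w)).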